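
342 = 342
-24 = -24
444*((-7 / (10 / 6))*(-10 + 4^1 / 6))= 87024 / 5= 17404.80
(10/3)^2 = 11.11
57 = 57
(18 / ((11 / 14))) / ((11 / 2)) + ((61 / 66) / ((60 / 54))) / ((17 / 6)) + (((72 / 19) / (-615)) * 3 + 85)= 1433195443 / 16024030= 89.44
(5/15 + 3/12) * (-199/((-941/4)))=1393/2823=0.49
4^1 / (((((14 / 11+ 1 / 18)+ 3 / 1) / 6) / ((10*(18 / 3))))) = 285120 / 857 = 332.70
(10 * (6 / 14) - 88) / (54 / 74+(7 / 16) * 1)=-346912 / 4837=-71.72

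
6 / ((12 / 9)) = 9 / 2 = 4.50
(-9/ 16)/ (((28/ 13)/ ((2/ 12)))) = -39/ 896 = -0.04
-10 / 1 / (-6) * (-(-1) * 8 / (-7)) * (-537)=7160 / 7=1022.86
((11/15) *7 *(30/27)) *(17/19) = 2618/513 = 5.10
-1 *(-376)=376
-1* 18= -18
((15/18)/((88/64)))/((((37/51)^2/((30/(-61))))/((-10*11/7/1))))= 5202000/584563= 8.90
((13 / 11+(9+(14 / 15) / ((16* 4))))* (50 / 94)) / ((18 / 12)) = 269185 / 74448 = 3.62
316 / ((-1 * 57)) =-316 / 57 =-5.54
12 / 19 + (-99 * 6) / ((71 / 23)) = -258726 / 1349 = -191.79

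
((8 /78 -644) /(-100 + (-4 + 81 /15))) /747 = 125560 /14362569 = 0.01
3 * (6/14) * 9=81/7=11.57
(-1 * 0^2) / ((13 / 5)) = 0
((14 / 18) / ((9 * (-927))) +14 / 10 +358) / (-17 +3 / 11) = -185530543 / 8635005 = -21.49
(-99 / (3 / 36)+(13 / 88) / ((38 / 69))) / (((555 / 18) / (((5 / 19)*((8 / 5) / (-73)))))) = 2383065 / 10725671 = 0.22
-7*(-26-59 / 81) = 15155 / 81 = 187.10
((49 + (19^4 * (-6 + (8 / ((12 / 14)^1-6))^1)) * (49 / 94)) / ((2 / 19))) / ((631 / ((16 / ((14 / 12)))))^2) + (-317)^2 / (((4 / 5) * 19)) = 6126952121267 / 1422231092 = 4307.99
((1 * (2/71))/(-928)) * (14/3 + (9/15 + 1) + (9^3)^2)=-7971709/494160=-16.13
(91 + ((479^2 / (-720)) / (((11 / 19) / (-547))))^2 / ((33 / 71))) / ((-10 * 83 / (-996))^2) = 403721852297817014999 / 1437480000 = 280853891739.58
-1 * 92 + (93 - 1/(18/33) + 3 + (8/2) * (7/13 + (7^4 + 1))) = 749761/78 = 9612.32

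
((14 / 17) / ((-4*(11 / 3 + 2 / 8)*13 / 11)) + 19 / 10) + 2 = 400473 / 103870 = 3.86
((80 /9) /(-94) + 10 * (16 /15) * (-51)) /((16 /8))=-115076 /423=-272.05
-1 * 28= -28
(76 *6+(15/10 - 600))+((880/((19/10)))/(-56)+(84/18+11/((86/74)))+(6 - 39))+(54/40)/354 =-6868612607/40490520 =-169.64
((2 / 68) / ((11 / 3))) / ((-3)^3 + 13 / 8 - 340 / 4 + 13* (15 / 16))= -24 / 293777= -0.00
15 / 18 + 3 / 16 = 49 / 48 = 1.02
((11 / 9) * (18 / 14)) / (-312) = -11 / 2184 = -0.01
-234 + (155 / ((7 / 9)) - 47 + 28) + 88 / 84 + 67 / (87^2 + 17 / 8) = -9568294 / 181707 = -52.66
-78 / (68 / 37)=-1443 / 34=-42.44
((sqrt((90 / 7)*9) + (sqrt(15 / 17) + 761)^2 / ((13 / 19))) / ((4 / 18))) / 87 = 27*sqrt(70) / 406 + 43377*sqrt(255) / 6409 + 280584552 / 6409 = 43888.41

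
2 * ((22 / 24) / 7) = 11 / 42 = 0.26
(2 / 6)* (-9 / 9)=-1 / 3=-0.33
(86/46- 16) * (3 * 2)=-1950/23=-84.78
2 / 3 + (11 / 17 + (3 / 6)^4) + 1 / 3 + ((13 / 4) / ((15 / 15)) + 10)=4069 / 272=14.96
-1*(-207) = 207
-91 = -91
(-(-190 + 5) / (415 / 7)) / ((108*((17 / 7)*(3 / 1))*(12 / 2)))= 0.00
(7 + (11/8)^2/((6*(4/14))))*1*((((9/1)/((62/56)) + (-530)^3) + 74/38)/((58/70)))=-19099003993492325/13118208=-1455915624.56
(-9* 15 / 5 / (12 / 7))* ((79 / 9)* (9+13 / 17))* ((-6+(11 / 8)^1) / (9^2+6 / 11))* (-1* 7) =-130766251 / 243984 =-535.96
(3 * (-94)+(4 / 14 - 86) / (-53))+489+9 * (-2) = 70719 / 371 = 190.62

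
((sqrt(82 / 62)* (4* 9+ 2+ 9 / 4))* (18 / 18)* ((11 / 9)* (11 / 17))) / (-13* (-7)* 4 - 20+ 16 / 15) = 97405* sqrt(1271) / 32733024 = 0.11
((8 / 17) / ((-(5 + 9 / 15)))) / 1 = -10 / 119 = -0.08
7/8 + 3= 31/8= 3.88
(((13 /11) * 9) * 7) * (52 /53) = 42588 /583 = 73.05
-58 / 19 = -3.05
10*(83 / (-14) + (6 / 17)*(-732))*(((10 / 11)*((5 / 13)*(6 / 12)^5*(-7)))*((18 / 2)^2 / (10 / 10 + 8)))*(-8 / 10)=-14152275 / 9724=-1455.40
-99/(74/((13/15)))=-429/370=-1.16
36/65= 0.55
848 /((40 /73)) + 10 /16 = 61929 /40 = 1548.22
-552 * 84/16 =-2898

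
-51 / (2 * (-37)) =51 / 74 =0.69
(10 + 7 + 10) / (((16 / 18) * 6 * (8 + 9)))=81 / 272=0.30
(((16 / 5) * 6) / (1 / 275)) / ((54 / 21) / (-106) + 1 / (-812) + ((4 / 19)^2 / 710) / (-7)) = -29120670902400 / 140635219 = -207065.28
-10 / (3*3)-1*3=-37 / 9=-4.11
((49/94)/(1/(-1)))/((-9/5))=245/846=0.29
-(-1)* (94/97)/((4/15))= 3.63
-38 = -38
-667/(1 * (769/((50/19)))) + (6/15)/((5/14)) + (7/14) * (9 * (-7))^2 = 1448927191/730550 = 1983.34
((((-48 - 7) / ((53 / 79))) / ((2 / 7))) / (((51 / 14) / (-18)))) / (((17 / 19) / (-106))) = -48542340 / 289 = -167966.57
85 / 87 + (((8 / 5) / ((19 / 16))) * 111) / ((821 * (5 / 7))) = 41800547 / 33927825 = 1.23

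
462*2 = 924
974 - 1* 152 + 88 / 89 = 73246 / 89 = 822.99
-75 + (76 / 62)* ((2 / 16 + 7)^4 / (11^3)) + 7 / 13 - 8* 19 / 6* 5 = -655015832891 / 3295598592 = -198.75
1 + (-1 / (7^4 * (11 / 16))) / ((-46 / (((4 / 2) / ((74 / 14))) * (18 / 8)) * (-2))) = 3210805 / 3210823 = 1.00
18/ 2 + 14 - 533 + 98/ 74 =-18821/ 37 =-508.68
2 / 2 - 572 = -571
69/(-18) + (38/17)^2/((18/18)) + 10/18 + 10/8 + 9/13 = 495167/135252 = 3.66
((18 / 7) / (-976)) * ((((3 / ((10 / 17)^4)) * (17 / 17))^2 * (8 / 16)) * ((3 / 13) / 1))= -1695109058163 / 8881600000000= -0.19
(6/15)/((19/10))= 4/19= 0.21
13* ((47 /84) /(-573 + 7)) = -611 /47544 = -0.01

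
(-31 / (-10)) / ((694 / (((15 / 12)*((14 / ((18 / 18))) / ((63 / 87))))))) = 899 / 8328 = 0.11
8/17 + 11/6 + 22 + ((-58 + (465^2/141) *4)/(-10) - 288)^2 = 802131.29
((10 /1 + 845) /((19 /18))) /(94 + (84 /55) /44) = 490050 /56891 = 8.61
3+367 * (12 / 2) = 2205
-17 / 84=-0.20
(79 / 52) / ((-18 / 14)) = -553 / 468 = -1.18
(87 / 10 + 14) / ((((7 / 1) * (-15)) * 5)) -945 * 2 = -9922727 / 5250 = -1890.04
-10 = -10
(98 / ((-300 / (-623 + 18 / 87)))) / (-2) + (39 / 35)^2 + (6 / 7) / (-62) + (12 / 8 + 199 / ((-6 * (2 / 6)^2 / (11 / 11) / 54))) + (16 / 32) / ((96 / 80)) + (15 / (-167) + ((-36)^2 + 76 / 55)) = -60368737305841 / 4046084350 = -14920.29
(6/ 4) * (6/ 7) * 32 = 288/ 7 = 41.14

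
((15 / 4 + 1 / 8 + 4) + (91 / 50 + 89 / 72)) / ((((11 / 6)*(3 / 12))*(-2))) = -9838 / 825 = -11.92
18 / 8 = 9 / 4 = 2.25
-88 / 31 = -2.84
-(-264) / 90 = 2.93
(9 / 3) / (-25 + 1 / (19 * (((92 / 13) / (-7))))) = -1748 / 14597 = -0.12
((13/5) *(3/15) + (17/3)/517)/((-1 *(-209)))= 20588/8103975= 0.00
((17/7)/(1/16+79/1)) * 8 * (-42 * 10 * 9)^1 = -235008/253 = -928.89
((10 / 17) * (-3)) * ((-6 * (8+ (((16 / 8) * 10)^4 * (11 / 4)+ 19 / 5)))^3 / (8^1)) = 1725114785881918471398 / 425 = 4059093613839808168.00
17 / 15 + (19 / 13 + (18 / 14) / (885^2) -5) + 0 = -57140576 / 23757825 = -2.41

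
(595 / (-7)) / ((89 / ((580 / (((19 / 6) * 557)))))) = -295800 / 941887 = -0.31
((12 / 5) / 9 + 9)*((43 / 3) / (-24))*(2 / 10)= -5977 / 5400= -1.11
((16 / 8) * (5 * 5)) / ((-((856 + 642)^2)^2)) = -25 / 2517776976008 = -0.00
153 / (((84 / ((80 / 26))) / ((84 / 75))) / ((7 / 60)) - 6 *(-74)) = 714 / 3047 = 0.23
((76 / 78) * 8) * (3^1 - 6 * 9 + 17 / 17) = -15200 / 39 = -389.74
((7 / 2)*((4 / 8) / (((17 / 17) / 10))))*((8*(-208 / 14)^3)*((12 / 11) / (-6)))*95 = 4274483200 / 539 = 7930395.55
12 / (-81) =-4 / 27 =-0.15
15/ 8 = 1.88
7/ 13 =0.54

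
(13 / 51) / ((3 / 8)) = 0.68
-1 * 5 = -5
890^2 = 792100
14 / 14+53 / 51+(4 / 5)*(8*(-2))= -2744 / 255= -10.76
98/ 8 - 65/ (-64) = 849/ 64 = 13.27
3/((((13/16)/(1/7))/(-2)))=-96/91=-1.05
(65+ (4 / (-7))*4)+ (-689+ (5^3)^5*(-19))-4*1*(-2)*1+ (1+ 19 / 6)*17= -24353027366743 / 42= -579833984922.45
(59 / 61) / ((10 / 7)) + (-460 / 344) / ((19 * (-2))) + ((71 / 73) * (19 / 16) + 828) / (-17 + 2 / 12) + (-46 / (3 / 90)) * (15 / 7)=-309241634552331 / 102885496280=-3005.69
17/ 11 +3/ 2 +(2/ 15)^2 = 15163/ 4950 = 3.06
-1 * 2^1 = -2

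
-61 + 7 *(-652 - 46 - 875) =-11072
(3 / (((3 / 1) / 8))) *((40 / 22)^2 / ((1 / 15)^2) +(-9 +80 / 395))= 56207240 / 9559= 5880.03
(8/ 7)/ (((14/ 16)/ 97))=6208/ 49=126.69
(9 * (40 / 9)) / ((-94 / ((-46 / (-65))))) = -184 / 611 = -0.30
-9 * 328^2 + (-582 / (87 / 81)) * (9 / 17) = -968542.87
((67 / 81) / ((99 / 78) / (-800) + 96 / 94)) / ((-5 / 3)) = -13099840 / 26914923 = -0.49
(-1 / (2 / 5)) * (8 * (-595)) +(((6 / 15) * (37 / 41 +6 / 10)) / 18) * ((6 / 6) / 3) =329332808 / 27675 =11900.01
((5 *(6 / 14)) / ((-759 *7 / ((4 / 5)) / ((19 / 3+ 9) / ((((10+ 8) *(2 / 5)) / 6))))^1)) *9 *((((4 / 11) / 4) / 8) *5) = -25 / 11858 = -0.00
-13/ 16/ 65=-1/ 80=-0.01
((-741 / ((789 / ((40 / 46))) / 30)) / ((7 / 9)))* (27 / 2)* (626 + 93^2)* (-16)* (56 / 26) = 822195360000 / 6049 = 135922526.04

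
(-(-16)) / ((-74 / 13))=-104 / 37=-2.81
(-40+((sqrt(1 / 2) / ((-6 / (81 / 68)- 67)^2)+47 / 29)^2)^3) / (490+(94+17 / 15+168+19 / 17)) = -15563123656714893994748142597727959425596344923113359 / 536536536920187005816828795060602954440539099218750000+20956806124521000634173027304553684902479*sqrt(2) / 2445299713033822394078579220654712120046875000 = -0.03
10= 10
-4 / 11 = -0.36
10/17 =0.59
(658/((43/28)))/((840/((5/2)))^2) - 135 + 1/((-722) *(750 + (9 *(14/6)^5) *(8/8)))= -135.00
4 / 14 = 2 / 7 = 0.29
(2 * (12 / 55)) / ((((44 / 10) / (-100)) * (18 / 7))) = -1400 / 363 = -3.86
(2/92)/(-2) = -1/92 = -0.01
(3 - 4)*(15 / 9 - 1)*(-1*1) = 0.67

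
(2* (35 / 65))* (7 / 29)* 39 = 294 / 29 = 10.14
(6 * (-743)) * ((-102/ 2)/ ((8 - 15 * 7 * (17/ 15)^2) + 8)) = -3410370/ 1783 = -1912.71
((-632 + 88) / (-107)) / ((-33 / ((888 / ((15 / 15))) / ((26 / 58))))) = -305.19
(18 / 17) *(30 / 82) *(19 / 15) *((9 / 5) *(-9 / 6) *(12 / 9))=-6156 / 3485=-1.77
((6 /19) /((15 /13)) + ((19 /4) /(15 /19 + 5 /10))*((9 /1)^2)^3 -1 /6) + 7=27338752892 /13965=1957662.22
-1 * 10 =-10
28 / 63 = 4 / 9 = 0.44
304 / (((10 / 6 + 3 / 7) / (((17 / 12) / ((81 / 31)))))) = 70091 / 891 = 78.67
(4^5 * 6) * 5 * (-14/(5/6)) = -516096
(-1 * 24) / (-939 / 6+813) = -48 / 1313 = -0.04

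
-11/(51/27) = -99/17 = -5.82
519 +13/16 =8317/16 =519.81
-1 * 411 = -411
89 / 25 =3.56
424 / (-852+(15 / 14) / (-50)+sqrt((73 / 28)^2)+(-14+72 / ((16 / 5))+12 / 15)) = -3710 / 7351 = -0.50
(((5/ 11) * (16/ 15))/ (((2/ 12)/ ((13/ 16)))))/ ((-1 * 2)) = -13/ 11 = -1.18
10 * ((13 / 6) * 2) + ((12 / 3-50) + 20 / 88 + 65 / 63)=-1951 / 1386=-1.41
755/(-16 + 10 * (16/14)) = -5285/32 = -165.16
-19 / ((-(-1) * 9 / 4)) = -76 / 9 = -8.44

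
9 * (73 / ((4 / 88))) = 14454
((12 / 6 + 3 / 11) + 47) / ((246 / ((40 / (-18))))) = -5420 / 12177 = -0.45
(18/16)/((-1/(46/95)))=-207/380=-0.54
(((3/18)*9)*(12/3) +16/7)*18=1044/7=149.14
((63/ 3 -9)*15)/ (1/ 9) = 1620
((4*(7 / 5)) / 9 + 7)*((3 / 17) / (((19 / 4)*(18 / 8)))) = 5488 / 43605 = 0.13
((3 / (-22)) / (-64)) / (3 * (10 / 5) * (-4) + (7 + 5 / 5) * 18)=1 / 56320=0.00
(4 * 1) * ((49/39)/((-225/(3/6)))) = -0.01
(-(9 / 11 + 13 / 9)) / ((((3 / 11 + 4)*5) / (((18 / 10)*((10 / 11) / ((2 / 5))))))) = -224 / 517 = -0.43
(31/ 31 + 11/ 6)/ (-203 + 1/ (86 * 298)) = -217838/ 15607449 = -0.01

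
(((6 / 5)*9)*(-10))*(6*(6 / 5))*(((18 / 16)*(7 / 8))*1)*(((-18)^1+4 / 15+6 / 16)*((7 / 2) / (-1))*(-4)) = 74406843 / 400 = 186017.11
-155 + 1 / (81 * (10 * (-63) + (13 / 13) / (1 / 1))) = -7897096 / 50949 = -155.00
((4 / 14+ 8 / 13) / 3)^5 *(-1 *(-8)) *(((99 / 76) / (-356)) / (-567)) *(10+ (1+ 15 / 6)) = 10195345688 / 5983201486254447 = 0.00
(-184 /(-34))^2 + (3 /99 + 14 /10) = 1464764 /47685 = 30.72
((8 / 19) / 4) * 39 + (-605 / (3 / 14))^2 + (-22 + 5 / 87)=39529147445 / 4959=7971193.27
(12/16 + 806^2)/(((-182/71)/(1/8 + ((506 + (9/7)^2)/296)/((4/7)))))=-18457519473/23296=-792304.24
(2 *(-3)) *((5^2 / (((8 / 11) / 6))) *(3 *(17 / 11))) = -11475 / 2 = -5737.50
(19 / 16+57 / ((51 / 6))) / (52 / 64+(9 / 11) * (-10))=-23617 / 22049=-1.07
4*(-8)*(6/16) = -12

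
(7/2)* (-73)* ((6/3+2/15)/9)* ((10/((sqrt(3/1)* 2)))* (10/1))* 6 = -163520* sqrt(3)/27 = -10489.81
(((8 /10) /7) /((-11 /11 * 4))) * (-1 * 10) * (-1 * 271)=-542 /7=-77.43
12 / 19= 0.63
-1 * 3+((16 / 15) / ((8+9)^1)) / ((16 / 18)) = -249 / 85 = -2.93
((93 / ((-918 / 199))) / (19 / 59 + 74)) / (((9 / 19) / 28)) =-96816286 / 6038145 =-16.03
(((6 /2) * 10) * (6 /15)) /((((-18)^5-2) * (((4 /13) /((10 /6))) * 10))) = -13 /3779140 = -0.00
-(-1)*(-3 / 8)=-3 / 8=-0.38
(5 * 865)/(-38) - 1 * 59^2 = -136603/38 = -3594.82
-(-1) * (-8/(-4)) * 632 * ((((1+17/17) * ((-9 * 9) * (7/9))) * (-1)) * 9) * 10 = 14333760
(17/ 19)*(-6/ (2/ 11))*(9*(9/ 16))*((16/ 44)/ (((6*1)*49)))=-1377/ 7448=-0.18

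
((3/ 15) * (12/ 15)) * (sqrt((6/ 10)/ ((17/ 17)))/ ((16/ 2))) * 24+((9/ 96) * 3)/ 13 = 9/ 416+12 * sqrt(15)/ 125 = 0.39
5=5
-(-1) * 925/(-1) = -925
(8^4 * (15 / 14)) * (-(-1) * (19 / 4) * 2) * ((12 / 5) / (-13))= -700416 / 91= -7696.88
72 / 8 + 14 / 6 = 34 / 3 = 11.33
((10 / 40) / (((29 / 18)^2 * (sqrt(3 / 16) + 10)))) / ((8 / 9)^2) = 32805 / 2686154- 6561 * sqrt(3) / 21489232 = 0.01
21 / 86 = 0.24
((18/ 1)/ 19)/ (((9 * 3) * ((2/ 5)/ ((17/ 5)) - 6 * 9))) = -17/ 26106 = -0.00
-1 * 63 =-63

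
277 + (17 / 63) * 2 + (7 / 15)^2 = 437468 / 1575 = 277.76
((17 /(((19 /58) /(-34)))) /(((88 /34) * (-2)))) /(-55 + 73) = 142477 /7524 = 18.94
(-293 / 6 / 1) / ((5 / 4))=-586 / 15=-39.07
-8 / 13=-0.62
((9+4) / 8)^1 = 13 / 8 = 1.62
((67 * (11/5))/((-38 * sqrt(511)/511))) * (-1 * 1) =87.68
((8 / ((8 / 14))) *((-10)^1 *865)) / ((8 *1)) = -30275 / 2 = -15137.50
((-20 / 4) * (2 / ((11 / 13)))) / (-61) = 130 / 671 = 0.19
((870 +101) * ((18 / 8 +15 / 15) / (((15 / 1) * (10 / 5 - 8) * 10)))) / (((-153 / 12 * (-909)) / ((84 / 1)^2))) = -2474108 / 1158975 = -2.13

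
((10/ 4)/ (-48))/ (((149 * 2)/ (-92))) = 115/ 7152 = 0.02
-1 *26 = -26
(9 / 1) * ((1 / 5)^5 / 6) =0.00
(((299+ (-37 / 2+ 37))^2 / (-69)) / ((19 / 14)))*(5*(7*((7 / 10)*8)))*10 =-2766123500 / 1311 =-2109934.02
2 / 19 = 0.11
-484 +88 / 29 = -13948 / 29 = -480.97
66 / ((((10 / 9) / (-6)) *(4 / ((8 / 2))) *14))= -891 / 35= -25.46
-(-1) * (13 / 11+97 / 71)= 1990 / 781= 2.55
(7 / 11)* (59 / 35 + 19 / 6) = 1019 / 330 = 3.09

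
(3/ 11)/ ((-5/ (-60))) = 36/ 11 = 3.27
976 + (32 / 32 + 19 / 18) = 17605 / 18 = 978.06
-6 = -6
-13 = -13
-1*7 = -7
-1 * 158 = -158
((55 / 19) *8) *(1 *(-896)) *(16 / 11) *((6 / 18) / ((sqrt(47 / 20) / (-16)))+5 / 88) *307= -110028800 / 209+5633474560 *sqrt(235) / 2679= 31709279.78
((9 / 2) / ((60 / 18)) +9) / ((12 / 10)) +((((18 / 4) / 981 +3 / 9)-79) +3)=-175369 / 2616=-67.04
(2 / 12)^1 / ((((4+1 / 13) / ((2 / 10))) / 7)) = 91 / 1590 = 0.06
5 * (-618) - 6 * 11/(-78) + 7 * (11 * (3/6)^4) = -641543/208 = -3084.34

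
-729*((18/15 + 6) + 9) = -59049/5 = -11809.80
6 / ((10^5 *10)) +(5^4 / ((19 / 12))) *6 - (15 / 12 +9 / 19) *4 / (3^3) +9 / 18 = 607562751539 / 256500000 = 2368.67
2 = 2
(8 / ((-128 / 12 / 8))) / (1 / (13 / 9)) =-26 / 3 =-8.67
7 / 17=0.41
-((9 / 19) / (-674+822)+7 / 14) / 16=-1415 / 44992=-0.03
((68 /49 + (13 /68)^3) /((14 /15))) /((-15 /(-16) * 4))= 0.40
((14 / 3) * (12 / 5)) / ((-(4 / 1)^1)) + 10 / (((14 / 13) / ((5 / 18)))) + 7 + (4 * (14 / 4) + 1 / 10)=6577 / 315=20.88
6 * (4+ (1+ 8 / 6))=38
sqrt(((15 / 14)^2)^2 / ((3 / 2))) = 75 * sqrt(6) / 196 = 0.94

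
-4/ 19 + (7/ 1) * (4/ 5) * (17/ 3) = 8984/ 285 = 31.52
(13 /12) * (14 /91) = 1 /6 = 0.17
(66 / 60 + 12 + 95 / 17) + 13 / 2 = 2141 / 85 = 25.19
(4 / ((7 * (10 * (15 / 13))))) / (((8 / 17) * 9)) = 0.01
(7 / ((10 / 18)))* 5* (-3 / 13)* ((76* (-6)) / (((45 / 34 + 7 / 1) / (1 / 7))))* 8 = 3348864 / 3679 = 910.26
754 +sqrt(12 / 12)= 755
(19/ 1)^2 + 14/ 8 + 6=1475/ 4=368.75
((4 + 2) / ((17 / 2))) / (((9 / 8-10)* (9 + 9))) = -16 / 3621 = -0.00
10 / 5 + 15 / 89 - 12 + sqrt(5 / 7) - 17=-2388 / 89 + sqrt(35) / 7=-25.99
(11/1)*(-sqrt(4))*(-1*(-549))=-12078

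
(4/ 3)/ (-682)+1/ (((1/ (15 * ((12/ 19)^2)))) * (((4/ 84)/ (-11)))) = -510436802/ 369303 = -1382.16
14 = 14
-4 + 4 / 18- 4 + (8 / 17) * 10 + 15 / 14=-4285 / 2142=-2.00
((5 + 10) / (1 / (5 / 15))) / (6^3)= 5 / 216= 0.02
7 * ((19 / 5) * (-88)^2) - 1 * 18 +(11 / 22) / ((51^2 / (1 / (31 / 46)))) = 205972.40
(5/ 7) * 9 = 45/ 7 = 6.43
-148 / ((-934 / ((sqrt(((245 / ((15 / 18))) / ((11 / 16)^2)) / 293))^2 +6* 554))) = 8726156664 / 16556551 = 527.05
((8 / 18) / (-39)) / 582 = -2 / 102141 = -0.00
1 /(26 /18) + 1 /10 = 103 /130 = 0.79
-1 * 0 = 0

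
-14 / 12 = -7 / 6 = -1.17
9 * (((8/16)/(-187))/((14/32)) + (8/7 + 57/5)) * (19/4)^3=5065213743/418880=12092.28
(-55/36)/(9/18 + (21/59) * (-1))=-3245/306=-10.60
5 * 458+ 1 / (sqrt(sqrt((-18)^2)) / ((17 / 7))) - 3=17 * sqrt(2) / 42+ 2287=2287.57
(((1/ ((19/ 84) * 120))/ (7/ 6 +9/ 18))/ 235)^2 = 441/ 49840562500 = 0.00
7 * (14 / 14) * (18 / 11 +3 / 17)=12.69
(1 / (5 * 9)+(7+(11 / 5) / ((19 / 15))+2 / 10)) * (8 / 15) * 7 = 85792 / 2565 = 33.45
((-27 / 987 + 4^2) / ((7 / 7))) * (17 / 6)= 89335 / 1974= 45.26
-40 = -40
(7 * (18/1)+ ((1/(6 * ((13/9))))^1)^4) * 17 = 978843969/456976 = 2142.00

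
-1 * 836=-836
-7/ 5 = -1.40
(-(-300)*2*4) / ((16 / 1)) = 150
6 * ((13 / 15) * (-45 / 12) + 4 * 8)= 345 / 2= 172.50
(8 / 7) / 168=1 / 147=0.01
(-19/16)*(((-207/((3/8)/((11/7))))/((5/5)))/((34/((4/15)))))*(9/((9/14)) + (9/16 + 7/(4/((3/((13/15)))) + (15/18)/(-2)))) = 194.19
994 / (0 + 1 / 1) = 994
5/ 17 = 0.29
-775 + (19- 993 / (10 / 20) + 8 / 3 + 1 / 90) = -246539 / 90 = -2739.32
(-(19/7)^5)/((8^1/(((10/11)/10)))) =-1.67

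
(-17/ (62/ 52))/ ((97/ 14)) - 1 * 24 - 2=-84370/ 3007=-28.06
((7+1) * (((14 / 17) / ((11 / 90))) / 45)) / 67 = 224 / 12529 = 0.02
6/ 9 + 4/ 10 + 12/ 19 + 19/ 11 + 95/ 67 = 1017338/ 210045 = 4.84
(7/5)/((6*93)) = 7/2790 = 0.00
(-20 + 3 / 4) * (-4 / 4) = 77 / 4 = 19.25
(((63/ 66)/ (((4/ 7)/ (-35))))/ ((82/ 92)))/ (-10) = 23667/ 3608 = 6.56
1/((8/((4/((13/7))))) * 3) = 7/78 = 0.09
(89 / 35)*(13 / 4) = 1157 / 140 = 8.26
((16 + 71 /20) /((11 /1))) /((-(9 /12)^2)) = -1564 /495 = -3.16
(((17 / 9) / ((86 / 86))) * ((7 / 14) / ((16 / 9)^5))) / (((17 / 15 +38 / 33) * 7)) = 18403605 / 5534384128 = 0.00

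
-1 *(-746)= 746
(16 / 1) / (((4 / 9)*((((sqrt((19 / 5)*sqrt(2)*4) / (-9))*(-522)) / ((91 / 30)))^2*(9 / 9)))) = 0.00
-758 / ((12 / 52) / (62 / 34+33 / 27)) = -4591964 / 459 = -10004.28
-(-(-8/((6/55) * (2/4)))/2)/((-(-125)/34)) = -1496/75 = -19.95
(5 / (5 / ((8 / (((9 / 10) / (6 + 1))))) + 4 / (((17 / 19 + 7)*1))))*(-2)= -84000 / 4931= -17.04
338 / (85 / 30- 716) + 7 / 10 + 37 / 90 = 24538 / 38511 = 0.64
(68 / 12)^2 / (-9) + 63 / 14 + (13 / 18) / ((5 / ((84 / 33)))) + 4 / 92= 1.34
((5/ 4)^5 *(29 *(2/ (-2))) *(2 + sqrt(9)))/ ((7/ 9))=-4078125/ 7168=-568.93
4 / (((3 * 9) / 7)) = 28 / 27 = 1.04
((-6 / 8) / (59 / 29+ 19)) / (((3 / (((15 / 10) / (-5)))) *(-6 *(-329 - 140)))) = 29 / 22887200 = 0.00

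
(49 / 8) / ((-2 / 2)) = -49 / 8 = -6.12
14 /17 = 0.82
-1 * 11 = -11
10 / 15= 2 / 3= 0.67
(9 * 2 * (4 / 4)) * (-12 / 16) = -27 / 2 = -13.50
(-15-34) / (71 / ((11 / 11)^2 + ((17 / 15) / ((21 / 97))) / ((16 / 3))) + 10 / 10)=-163121 / 122609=-1.33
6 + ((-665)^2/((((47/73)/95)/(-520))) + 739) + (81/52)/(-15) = -33930888510.42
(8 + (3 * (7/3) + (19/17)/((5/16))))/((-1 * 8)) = -1579/680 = -2.32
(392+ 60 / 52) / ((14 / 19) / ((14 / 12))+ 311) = 97109 / 76973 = 1.26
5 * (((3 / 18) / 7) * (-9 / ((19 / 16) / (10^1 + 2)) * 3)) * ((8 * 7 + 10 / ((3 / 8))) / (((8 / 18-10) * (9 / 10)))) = 312.22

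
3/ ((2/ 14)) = 21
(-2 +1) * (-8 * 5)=40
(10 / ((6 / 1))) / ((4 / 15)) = 25 / 4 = 6.25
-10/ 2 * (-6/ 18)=5/ 3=1.67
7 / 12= 0.58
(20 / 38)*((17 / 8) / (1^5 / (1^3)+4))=17 / 76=0.22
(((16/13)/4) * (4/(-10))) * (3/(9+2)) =-24/715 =-0.03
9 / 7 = 1.29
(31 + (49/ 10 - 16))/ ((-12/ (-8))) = 199/ 15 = 13.27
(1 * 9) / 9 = 1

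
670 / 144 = 335 / 72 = 4.65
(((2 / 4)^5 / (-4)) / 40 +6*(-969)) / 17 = -342.00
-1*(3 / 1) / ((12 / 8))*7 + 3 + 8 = -3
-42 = -42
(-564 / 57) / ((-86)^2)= -47 / 35131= -0.00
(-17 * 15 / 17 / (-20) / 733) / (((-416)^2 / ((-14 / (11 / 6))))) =-63 / 1395350528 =-0.00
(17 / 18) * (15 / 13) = 85 / 78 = 1.09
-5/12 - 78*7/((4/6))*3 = -29489/12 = -2457.42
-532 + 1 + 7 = -524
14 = 14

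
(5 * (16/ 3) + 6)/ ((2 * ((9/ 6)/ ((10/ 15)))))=196/ 27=7.26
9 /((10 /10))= 9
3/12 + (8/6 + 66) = 811/12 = 67.58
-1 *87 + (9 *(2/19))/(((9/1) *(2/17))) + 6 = -1522/19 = -80.11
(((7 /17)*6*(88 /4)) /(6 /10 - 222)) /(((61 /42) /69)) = -495880 /42517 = -11.66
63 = 63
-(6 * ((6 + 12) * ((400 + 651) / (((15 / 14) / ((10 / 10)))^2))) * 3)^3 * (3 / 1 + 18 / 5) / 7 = -1922647928280229269504 / 78125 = -24609893481986934.65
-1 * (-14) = 14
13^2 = 169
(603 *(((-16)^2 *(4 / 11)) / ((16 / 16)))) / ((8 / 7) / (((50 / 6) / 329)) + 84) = 1286400 / 2959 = 434.74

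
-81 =-81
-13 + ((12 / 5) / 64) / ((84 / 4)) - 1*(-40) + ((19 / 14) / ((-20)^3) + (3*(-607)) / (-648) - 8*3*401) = -29012825113 / 3024000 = -9594.19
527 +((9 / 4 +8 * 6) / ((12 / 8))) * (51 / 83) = 547.58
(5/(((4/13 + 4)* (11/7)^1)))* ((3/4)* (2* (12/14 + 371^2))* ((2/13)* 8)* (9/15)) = 8671437/77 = 112616.06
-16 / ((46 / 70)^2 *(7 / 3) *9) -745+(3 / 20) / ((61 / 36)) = -361417226 / 484035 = -746.68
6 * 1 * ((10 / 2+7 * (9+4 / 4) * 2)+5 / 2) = 885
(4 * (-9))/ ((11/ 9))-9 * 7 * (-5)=3141/ 11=285.55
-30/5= -6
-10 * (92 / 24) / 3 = -115 / 9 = -12.78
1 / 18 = 0.06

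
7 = 7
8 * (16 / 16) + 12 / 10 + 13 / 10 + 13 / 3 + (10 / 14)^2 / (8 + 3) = 48121 / 3234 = 14.88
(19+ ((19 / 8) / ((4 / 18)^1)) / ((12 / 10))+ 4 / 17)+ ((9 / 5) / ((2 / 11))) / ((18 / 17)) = 101977 / 2720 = 37.49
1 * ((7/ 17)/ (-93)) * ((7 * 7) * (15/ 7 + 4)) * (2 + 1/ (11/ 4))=-54782/ 17391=-3.15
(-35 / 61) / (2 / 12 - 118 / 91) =19110 / 37637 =0.51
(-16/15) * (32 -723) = 11056/15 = 737.07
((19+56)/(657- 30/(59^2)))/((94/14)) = 609175/35829463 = 0.02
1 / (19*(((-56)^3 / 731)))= -731 / 3336704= -0.00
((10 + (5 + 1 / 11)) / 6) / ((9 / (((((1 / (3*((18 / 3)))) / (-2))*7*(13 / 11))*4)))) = -7553 / 29403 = -0.26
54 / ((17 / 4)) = 216 / 17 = 12.71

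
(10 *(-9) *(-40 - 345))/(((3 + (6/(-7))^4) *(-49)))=-565950/2833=-199.77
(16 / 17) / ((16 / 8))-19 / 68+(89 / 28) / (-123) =2420 / 14637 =0.17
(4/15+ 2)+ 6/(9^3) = 2764/1215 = 2.27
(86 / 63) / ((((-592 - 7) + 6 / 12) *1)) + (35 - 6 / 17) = 44414155 / 1281987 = 34.64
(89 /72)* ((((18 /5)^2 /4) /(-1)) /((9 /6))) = -267 /100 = -2.67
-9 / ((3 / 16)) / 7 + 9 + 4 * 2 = 71 / 7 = 10.14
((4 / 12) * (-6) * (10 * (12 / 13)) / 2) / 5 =-24 / 13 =-1.85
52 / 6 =26 / 3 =8.67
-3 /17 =-0.18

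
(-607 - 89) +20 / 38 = -13214 / 19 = -695.47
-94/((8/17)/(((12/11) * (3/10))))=-7191/110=-65.37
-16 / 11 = -1.45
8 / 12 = 2 / 3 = 0.67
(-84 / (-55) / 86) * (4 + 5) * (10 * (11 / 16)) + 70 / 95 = 5999 / 3268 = 1.84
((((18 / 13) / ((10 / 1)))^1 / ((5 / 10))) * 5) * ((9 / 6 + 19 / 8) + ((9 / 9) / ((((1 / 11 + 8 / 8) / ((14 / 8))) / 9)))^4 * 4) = 25627138281 / 106496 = 240639.44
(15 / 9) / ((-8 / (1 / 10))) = -1 / 48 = -0.02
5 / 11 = 0.45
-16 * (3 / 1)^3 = -432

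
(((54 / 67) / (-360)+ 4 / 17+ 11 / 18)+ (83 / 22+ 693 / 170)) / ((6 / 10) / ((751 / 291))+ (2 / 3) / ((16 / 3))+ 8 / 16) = 29447384398 / 2904610599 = 10.14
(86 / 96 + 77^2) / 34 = 174.41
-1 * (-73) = 73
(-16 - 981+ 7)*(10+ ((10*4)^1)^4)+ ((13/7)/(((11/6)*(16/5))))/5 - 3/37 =-57764270441205/22792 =-2534409900.02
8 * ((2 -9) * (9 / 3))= -168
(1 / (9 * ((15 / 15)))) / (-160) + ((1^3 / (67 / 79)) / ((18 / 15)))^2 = 2078837 / 2154720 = 0.96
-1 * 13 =-13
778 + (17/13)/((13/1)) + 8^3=218027/169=1290.10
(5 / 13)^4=625 / 28561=0.02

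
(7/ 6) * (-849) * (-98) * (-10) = -970690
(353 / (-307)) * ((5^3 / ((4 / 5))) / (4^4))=-220625 / 314368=-0.70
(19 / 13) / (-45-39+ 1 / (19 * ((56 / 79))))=-20216 / 1160861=-0.02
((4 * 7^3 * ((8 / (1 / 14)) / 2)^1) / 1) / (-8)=-9604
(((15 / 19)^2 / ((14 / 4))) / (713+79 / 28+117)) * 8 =1600 / 935351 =0.00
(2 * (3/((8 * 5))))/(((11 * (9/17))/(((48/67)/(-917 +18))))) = -68/3312815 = -0.00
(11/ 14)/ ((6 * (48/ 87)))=319/ 1344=0.24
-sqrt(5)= -2.24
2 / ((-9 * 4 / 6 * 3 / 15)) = -5 / 3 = -1.67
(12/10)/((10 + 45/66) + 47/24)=1584/16685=0.09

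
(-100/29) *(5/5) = -100/29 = -3.45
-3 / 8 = -0.38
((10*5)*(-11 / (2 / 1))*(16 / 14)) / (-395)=440 / 553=0.80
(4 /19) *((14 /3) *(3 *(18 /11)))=1008 /209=4.82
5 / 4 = 1.25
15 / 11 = 1.36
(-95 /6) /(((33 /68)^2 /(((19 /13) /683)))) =-4173160 /29007693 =-0.14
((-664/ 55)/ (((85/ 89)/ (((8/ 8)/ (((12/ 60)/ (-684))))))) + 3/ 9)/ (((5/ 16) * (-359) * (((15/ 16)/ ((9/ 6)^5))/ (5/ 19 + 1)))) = -628642565568/ 159440875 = -3942.79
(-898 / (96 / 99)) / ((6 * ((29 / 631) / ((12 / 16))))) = -9349527 / 3712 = -2518.73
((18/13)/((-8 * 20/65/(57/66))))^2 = 29241/123904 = 0.24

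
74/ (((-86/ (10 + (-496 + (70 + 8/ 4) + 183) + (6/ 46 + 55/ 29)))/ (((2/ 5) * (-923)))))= -2086284590/ 28681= -72741.00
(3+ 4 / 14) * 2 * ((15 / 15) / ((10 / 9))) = 207 / 35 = 5.91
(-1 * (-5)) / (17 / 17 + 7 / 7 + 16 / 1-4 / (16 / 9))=20 / 63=0.32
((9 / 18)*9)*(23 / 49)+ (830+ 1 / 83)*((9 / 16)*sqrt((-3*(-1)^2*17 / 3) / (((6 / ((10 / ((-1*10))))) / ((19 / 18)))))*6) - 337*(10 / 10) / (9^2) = -16259 / 7938+ 206673*sqrt(969) / 1328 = 4842.44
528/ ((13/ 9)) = 4752/ 13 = 365.54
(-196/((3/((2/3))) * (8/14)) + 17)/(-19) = 533/171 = 3.12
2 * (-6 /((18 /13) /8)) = -208 /3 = -69.33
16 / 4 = 4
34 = 34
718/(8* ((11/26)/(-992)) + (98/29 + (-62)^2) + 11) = 67130128/360742713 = 0.19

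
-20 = -20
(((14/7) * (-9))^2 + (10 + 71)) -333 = 72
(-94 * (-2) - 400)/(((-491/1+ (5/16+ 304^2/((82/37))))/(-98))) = 0.50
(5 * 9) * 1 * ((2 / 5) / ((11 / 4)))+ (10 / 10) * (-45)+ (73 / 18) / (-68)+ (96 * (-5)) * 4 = -26369435 / 13464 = -1958.51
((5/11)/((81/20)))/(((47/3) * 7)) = 100/97713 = 0.00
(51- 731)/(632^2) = -85/49928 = -0.00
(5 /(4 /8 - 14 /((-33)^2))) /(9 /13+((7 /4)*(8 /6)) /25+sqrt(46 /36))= -5422131000 /444156881+1150256250*sqrt(46) /444156881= 5.36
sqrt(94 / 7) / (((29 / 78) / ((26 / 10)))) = 25.63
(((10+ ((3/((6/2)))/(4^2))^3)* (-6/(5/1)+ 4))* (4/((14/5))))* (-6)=-122883/512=-240.01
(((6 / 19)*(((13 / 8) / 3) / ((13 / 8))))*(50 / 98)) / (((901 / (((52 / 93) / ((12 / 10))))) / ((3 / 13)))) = 0.00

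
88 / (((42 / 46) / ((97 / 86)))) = 98164 / 903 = 108.71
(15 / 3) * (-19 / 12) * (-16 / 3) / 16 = 2.64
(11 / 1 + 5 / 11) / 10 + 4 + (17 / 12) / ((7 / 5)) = 28447 / 4620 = 6.16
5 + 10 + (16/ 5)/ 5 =391/ 25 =15.64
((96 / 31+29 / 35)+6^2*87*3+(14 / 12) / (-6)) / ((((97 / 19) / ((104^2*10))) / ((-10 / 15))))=-75451510603456 / 568323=-132761670.04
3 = 3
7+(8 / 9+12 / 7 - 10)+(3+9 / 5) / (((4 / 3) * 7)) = 37 / 315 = 0.12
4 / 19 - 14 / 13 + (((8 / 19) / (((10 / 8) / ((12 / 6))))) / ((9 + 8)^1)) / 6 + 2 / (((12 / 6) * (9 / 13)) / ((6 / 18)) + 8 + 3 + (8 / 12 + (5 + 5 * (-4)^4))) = -1371213949 / 1597677510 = -0.86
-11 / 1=-11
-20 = -20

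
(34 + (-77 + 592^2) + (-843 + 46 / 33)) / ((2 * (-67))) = -2608.80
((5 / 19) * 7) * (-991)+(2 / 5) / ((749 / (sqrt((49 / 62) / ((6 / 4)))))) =-34685 / 19+2 * sqrt(93) / 49755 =-1825.53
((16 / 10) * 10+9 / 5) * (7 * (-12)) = -7476 / 5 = -1495.20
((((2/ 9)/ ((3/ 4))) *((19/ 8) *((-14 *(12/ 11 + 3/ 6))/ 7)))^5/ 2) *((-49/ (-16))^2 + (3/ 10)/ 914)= -263.91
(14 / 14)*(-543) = -543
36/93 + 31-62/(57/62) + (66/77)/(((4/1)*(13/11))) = -11535635/321594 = -35.87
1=1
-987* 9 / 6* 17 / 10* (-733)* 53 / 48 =651847371 / 320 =2037023.03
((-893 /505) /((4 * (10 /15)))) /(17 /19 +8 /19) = -50901 /101000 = -0.50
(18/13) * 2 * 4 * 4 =44.31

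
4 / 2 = 2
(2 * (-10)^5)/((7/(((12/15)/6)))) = -80000/21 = -3809.52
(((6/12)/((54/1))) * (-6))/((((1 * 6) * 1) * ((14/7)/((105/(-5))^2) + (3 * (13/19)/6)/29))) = -26999/47622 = -0.57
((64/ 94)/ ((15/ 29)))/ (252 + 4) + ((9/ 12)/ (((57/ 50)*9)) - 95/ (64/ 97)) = -370103551/ 2571840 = -143.91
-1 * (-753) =753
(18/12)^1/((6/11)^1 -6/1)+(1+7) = 309/40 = 7.72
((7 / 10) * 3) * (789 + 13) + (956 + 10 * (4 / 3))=2653.53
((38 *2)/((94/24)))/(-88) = -114/517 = -0.22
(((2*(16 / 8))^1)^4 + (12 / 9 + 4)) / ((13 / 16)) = 12544 / 39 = 321.64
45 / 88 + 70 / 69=9265 / 6072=1.53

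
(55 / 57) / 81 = 55 / 4617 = 0.01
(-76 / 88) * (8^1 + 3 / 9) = -475 / 66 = -7.20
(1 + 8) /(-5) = -9 /5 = -1.80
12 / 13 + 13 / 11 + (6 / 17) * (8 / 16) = 5546 / 2431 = 2.28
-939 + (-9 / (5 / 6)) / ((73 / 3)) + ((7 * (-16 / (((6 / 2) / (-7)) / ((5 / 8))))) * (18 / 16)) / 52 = -71054301 / 75920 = -935.91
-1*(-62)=62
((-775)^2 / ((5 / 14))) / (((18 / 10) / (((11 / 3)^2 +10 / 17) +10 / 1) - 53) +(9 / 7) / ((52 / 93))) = -363048595000 / 10928837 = -33219.33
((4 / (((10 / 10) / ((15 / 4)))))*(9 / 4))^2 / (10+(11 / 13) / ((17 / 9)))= 4027725 / 36944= 109.02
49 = 49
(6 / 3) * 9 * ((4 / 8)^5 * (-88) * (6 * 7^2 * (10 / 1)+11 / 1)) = -292149 / 2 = -146074.50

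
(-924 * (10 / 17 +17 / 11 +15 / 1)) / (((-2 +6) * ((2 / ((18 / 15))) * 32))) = -74.21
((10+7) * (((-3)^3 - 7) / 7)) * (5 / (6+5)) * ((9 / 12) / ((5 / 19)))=-16473 / 154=-106.97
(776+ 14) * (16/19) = 12640/19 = 665.26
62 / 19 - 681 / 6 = -4189 / 38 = -110.24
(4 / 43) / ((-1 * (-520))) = 1 / 5590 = 0.00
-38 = -38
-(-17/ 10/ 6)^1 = 17/ 60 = 0.28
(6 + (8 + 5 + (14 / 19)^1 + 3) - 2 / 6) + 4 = 1505 / 57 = 26.40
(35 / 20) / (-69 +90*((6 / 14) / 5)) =-49 / 1716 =-0.03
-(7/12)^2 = -49/144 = -0.34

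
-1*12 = -12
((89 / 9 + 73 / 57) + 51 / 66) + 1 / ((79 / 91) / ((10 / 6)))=13.86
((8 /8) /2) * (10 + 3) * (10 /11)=65 /11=5.91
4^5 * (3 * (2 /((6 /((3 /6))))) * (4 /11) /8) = 256 /11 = 23.27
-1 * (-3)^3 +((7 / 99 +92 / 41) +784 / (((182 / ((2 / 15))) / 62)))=17129452 / 263835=64.92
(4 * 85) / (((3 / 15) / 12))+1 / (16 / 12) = 81603 / 4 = 20400.75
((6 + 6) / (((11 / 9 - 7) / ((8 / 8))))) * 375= -10125 / 13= -778.85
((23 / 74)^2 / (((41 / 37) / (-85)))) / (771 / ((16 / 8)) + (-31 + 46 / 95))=-4271675 / 204634198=-0.02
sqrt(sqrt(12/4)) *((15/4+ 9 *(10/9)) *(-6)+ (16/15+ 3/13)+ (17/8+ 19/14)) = -102.29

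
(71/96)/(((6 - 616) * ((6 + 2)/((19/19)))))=-71/468480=-0.00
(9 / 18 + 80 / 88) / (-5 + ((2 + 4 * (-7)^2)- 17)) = 31 / 3872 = 0.01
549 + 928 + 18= 1495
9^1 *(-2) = -18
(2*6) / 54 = 2 / 9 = 0.22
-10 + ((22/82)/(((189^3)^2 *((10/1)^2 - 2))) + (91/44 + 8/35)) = -155184110837816998631/20145286242117354780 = -7.70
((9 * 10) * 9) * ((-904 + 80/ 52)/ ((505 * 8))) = -237573/ 1313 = -180.94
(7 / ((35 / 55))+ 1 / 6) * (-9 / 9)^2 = 67 / 6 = 11.17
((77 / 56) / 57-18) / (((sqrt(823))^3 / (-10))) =40985 *sqrt(823) / 154431012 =0.01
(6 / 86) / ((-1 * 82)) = -0.00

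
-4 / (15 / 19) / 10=-38 / 75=-0.51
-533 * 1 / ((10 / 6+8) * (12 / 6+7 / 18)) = -28782 / 1247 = -23.08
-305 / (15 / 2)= -122 / 3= -40.67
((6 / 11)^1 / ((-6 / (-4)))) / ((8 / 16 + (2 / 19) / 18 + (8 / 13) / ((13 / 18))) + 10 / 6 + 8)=231192 / 7009189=0.03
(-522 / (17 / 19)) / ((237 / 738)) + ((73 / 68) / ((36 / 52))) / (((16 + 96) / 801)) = -1086370525 / 601664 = -1805.61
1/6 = 0.17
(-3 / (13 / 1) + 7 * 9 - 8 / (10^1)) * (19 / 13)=76532 / 845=90.57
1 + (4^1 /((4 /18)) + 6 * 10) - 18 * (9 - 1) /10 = 323 /5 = 64.60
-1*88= -88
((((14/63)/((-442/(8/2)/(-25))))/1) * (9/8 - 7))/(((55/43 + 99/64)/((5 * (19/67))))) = -153596000/1036386351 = -0.15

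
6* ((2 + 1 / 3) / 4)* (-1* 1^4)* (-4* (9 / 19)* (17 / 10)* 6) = 67.64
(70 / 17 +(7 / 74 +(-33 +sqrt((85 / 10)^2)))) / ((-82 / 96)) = 612528 / 25789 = 23.75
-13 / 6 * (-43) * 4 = 1118 / 3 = 372.67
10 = 10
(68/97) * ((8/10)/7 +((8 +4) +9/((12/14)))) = 53822/3395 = 15.85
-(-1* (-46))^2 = -2116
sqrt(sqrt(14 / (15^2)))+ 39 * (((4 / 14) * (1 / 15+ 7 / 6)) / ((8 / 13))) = 14^(1 / 4) * sqrt(15) / 15+ 6253 / 280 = 22.83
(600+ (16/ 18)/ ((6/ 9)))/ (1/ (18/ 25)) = 10824/ 25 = 432.96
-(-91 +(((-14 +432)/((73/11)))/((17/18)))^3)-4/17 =-566749969975985/1911240521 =-296535.14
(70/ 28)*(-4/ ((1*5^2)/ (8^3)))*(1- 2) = 1024/ 5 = 204.80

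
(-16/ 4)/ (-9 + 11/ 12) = 48/ 97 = 0.49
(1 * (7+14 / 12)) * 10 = 245 / 3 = 81.67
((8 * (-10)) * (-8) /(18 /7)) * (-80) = -179200 /9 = -19911.11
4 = 4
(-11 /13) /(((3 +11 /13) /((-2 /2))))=11 /50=0.22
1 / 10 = 0.10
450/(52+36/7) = 63/8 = 7.88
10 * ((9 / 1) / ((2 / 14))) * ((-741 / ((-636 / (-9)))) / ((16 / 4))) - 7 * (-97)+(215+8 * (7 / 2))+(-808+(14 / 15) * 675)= -384789 / 424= -907.52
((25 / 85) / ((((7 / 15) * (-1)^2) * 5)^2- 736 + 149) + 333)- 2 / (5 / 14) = 145656761 / 444890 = 327.40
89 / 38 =2.34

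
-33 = -33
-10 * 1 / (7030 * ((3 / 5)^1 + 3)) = -0.00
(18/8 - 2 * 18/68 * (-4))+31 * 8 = 17161/68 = 252.37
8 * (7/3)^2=392/9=43.56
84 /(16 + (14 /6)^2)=756 /193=3.92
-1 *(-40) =40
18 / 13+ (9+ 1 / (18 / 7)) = 2521 / 234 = 10.77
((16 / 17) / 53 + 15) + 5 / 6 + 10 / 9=275093 / 16218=16.96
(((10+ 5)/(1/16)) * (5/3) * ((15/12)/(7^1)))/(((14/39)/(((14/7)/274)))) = 1.45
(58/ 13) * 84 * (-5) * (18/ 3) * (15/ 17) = -2192400/ 221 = -9920.36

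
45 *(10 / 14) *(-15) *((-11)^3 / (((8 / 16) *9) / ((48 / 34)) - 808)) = -71874000 / 90139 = -797.37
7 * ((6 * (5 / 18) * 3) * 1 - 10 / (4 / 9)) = -245 / 2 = -122.50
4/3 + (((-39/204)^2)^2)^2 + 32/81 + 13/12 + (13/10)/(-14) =3523816563844816243/1296057784417320960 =2.72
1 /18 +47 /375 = 407 /2250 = 0.18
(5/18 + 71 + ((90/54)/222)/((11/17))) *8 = 2089064/3663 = 570.32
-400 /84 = -100 /21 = -4.76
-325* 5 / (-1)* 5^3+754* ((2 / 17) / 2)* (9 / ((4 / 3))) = 6916429 / 34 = 203424.38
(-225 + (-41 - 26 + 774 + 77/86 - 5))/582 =41099/50052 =0.82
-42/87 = -14/29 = -0.48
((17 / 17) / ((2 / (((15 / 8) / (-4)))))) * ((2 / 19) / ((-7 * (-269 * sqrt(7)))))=-15 * sqrt(7) / 8014048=-0.00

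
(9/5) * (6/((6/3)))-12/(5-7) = 57/5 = 11.40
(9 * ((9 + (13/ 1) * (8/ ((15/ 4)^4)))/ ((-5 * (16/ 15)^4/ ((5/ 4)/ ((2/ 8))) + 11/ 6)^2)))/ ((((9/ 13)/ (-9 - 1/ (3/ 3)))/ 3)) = -38085614775000/ 2976029809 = -12797.46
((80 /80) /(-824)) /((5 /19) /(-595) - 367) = 2261 /683745312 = 0.00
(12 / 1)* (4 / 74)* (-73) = -1752 / 37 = -47.35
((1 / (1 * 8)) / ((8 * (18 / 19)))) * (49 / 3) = 0.27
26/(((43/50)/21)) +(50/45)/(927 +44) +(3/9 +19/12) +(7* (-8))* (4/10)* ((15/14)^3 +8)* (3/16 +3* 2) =-473194180091/736522920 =-642.47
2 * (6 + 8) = 28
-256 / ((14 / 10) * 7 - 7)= -640 / 7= -91.43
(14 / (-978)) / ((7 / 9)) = -3 / 163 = -0.02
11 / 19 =0.58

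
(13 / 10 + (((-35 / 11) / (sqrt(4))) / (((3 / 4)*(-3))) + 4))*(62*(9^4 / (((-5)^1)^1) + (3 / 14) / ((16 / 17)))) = -90298611671 / 184800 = -488628.85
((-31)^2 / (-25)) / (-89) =961 / 2225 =0.43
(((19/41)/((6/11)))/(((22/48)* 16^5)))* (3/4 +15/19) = 117/42991616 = 0.00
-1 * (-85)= 85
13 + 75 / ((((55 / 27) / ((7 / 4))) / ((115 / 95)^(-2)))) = 56.97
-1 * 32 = -32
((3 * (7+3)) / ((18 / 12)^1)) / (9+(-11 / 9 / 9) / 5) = 4050 / 1817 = 2.23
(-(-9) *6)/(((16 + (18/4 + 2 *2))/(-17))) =-37.47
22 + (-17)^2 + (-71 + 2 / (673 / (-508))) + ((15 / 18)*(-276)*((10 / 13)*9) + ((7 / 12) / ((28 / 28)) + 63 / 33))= -1560601915 / 1154868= -1351.32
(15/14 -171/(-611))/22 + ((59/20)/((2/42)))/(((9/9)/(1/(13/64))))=287030019/940940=305.05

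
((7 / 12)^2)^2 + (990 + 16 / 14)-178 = 118046119 / 145152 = 813.26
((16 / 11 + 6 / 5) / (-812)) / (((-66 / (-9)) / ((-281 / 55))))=61539 / 27019300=0.00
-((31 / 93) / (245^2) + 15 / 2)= -2701127 / 360150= -7.50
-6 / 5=-1.20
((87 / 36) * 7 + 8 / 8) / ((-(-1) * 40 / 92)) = 989 / 24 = 41.21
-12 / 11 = -1.09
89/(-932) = -89/932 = -0.10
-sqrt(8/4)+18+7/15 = 277/15 - sqrt(2) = 17.05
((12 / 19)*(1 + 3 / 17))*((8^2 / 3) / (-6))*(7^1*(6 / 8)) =-4480 / 323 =-13.87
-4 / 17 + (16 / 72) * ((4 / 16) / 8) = -0.23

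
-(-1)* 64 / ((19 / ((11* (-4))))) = -2816 / 19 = -148.21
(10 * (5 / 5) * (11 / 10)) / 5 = 11 / 5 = 2.20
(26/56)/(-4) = -13/112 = -0.12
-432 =-432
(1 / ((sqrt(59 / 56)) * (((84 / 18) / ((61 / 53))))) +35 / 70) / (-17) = -1 / 34-183 * sqrt(826) / 372113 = -0.04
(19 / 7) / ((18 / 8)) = 1.21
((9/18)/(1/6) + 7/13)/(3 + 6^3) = 46/2847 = 0.02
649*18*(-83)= -969606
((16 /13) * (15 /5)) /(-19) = -48 /247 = -0.19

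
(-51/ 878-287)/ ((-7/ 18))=2268333/ 3073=738.15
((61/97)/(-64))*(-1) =61/6208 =0.01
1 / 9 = 0.11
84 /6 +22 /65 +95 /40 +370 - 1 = 200571 /520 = 385.71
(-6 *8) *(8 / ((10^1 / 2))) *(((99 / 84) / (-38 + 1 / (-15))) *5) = 47520 / 3997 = 11.89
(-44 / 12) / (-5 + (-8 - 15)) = 11 / 84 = 0.13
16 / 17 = 0.94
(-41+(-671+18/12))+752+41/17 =1493/34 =43.91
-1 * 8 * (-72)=576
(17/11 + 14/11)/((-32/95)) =-2945/352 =-8.37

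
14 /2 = 7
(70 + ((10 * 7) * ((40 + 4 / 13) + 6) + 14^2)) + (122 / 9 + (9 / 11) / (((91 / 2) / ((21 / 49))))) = 222051238 / 63063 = 3521.10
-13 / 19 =-0.68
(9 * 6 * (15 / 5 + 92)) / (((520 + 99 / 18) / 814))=8351640 / 1051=7946.37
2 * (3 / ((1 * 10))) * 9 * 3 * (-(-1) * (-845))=-13689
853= 853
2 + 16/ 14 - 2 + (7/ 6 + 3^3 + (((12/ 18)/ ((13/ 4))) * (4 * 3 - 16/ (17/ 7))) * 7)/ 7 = 8323/ 1326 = 6.28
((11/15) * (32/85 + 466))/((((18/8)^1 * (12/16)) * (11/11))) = 2325664/11475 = 202.67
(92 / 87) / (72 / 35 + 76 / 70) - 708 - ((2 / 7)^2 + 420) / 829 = -27529621202 / 38874297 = -708.17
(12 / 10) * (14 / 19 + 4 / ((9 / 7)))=1316 / 285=4.62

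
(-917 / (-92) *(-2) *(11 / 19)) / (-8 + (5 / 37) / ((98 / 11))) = 18287731 / 12652461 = 1.45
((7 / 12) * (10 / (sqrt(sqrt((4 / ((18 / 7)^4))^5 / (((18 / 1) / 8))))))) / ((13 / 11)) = 120.15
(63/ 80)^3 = 0.49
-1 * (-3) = 3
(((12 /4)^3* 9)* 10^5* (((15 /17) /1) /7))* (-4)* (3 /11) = -3341482.05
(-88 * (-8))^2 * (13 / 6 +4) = 9168896 / 3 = 3056298.67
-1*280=-280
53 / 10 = 5.30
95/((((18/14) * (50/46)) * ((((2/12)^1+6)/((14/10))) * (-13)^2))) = 42826/468975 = 0.09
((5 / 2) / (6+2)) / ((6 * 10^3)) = 1 / 19200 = 0.00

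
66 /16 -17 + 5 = -63 /8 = -7.88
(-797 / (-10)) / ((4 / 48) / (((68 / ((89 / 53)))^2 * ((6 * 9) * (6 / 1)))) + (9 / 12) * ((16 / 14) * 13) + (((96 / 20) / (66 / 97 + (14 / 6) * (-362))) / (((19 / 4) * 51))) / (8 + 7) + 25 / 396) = 1129839779142342576000 / 158857841042071480469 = 7.11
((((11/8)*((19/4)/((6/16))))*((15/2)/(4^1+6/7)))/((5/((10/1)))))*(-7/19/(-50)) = 539/1360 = 0.40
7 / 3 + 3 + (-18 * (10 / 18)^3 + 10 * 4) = 3422 / 81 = 42.25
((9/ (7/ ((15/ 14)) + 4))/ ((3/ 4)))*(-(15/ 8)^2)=-10125/ 2528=-4.01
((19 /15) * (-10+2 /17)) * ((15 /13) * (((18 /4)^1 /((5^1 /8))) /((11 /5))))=-114912 /2431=-47.27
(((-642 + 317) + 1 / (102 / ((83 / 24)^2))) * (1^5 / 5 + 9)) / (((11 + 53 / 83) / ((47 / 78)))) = -74460380411 / 481178880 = -154.75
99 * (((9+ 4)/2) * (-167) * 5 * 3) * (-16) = 25791480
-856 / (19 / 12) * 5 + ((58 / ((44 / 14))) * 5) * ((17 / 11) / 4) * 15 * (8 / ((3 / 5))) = 10177690 / 2299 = 4427.01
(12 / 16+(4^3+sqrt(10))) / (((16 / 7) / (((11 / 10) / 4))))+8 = 77 * sqrt(10) / 640+40423 / 2560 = 16.17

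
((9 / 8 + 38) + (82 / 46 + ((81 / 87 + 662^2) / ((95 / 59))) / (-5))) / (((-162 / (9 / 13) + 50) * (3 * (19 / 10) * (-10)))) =-137866337743 / 26582884800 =-5.19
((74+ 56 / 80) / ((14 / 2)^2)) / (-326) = -747 / 159740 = -0.00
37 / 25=1.48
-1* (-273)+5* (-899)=-4222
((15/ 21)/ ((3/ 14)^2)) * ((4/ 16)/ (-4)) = -35/ 36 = -0.97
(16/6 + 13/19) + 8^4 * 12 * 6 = 16810175/57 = 294915.35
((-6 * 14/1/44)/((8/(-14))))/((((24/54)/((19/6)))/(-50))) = -209475/176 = -1190.20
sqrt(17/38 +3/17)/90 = sqrt(260338)/58140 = 0.01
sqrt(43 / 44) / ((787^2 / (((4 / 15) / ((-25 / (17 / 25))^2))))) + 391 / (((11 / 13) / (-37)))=-188071 / 11 + 578*sqrt(473) / 39920267578125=-17097.36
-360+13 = -347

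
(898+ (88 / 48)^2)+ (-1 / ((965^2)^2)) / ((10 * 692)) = 48680684243685481241 / 54007970438925000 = 901.36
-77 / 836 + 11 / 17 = 717 / 1292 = 0.55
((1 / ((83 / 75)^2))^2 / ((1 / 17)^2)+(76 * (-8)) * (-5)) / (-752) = -153417436465 / 35688657392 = -4.30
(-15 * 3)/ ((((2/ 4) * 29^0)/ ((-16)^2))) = -23040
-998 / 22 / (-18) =499 / 198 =2.52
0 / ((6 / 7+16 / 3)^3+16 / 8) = 0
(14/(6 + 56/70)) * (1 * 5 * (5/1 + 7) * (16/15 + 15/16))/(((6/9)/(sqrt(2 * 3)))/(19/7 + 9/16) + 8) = 61222211505/1978098784-129747345 * sqrt(6)/989049392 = 30.63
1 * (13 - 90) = -77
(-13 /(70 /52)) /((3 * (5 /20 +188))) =-1352 /79065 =-0.02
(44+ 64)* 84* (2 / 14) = 1296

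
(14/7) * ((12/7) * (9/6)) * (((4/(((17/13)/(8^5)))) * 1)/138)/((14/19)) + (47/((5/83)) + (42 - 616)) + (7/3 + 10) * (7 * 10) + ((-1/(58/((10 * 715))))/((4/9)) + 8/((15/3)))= 5863.15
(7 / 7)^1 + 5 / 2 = 7 / 2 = 3.50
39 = 39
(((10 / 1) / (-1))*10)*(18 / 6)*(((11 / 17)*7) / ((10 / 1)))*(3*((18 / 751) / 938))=-8910 / 855389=-0.01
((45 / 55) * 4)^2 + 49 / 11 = 1835 / 121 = 15.17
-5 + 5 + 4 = 4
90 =90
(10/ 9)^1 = 10/ 9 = 1.11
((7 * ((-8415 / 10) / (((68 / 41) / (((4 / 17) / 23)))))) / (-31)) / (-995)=-0.00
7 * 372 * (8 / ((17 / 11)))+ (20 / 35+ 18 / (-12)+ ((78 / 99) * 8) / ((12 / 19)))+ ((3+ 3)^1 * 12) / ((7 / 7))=319514401 / 23562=13560.58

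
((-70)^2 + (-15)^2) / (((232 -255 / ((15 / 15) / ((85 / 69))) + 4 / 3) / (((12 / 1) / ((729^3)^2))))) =-18860 / 3719011519025644887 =-0.00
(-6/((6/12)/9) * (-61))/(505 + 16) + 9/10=70569/5210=13.54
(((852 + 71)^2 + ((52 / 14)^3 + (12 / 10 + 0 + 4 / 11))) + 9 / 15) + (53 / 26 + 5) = 417892302427 / 490490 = 851989.44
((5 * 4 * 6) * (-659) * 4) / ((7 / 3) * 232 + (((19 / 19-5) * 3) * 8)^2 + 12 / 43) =-10201320 / 314683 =-32.42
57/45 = 19/15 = 1.27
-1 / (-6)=1 / 6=0.17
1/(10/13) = 13/10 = 1.30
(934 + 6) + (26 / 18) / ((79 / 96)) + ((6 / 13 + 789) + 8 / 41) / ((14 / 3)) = 1964739209 / 1768494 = 1110.97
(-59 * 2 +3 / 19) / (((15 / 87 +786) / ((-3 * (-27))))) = -5259411 / 433181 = -12.14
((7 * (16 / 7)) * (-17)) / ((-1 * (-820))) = -68 / 205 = -0.33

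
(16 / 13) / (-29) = -0.04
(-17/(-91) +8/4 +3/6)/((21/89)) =14507/1274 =11.39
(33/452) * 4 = 0.29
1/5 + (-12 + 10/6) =-10.13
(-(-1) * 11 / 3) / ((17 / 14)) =154 / 51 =3.02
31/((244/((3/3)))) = 31/244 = 0.13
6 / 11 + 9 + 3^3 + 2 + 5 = 479 / 11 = 43.55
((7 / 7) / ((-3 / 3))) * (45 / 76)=-45 / 76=-0.59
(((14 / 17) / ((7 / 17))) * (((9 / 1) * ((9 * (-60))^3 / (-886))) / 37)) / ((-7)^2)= 1417176000 / 803159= 1764.50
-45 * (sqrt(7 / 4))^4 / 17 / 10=-441 / 544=-0.81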